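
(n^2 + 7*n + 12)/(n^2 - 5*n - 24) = (n + 4)/(n - 8)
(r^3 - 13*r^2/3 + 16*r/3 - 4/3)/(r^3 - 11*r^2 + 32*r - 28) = (r - 1/3)/(r - 7)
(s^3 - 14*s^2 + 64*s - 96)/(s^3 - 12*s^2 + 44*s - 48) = (s - 4)/(s - 2)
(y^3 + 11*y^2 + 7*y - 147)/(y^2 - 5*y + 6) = (y^2 + 14*y + 49)/(y - 2)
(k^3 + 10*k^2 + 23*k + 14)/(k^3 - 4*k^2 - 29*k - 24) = (k^2 + 9*k + 14)/(k^2 - 5*k - 24)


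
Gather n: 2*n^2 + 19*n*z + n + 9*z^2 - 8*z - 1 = 2*n^2 + n*(19*z + 1) + 9*z^2 - 8*z - 1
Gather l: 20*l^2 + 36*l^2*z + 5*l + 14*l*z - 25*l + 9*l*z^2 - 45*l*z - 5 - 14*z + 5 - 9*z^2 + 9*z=l^2*(36*z + 20) + l*(9*z^2 - 31*z - 20) - 9*z^2 - 5*z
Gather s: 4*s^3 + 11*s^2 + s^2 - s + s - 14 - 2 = 4*s^3 + 12*s^2 - 16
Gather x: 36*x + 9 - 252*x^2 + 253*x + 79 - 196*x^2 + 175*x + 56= -448*x^2 + 464*x + 144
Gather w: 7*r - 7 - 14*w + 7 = 7*r - 14*w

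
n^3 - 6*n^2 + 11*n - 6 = (n - 3)*(n - 2)*(n - 1)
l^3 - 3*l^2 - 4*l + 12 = (l - 3)*(l - 2)*(l + 2)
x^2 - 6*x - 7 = (x - 7)*(x + 1)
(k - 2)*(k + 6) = k^2 + 4*k - 12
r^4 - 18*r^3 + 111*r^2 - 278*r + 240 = (r - 8)*(r - 5)*(r - 3)*(r - 2)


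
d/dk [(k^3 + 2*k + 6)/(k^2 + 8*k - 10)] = (k^4 + 16*k^3 - 32*k^2 - 12*k - 68)/(k^4 + 16*k^3 + 44*k^2 - 160*k + 100)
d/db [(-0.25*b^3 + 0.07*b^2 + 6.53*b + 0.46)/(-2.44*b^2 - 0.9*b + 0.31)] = (0.61*b^4 + 0.45*b^3 + 15.6377*b^2 + 2.2882*b + 2.4383)/(5.9536*b^4 + 4.392*b^3 - 0.7028*b^2 - 0.558*b + 0.0961)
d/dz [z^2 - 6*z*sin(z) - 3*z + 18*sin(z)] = -6*z*cos(z) + 2*z - 6*sin(z) + 18*cos(z) - 3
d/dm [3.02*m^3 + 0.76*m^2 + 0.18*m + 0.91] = 9.06*m^2 + 1.52*m + 0.18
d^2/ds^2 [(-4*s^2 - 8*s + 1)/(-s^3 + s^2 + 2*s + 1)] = 2*(4*s^6 + 24*s^5 - 6*s^4 + 52*s^3 + 39*s^2 - 33*s - 15)/(s^9 - 3*s^8 - 3*s^7 + 8*s^6 + 12*s^5 - 3*s^4 - 17*s^3 - 15*s^2 - 6*s - 1)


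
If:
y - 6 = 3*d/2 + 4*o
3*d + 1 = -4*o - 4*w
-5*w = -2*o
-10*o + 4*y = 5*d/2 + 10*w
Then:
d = -331/34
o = 685/136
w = 137/68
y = 785/68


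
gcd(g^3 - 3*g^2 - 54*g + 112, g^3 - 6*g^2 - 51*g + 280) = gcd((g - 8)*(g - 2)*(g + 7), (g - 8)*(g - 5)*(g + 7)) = g^2 - g - 56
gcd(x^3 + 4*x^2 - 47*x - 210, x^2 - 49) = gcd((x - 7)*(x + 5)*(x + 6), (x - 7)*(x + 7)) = x - 7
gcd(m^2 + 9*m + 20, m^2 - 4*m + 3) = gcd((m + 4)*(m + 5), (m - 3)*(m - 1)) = 1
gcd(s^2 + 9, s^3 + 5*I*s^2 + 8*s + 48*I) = s - 3*I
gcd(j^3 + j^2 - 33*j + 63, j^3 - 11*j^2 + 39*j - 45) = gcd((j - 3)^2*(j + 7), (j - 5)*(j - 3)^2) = j^2 - 6*j + 9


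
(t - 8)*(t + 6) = t^2 - 2*t - 48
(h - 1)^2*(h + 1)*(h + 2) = h^4 + h^3 - 3*h^2 - h + 2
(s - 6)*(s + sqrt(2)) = s^2 - 6*s + sqrt(2)*s - 6*sqrt(2)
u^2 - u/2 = u*(u - 1/2)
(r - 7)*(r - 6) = r^2 - 13*r + 42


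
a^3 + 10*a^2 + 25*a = a*(a + 5)^2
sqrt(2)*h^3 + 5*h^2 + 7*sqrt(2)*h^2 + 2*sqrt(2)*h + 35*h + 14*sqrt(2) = (h + 7)*(h + 2*sqrt(2))*(sqrt(2)*h + 1)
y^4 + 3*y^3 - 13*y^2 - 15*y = y*(y - 3)*(y + 1)*(y + 5)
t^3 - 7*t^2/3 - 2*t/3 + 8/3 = (t - 2)*(t - 4/3)*(t + 1)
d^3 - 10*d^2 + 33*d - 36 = (d - 4)*(d - 3)^2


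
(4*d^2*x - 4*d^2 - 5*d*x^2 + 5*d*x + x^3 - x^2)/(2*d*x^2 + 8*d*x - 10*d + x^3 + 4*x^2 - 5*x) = (4*d^2 - 5*d*x + x^2)/(2*d*x + 10*d + x^2 + 5*x)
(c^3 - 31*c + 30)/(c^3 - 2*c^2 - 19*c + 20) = (c + 6)/(c + 4)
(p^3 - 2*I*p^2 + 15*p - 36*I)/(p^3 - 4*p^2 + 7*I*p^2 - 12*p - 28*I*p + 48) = (p^2 - 6*I*p - 9)/(p^2 + p*(-4 + 3*I) - 12*I)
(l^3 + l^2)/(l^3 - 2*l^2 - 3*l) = l/(l - 3)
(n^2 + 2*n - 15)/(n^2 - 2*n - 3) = (n + 5)/(n + 1)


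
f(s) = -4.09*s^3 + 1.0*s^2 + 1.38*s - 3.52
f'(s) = -12.27*s^2 + 2.0*s + 1.38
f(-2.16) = 39.38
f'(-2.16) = -60.19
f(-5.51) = 703.43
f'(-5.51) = -382.16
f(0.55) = -3.14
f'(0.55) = -1.23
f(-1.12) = 1.93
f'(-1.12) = -16.25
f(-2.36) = 52.55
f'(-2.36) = -71.68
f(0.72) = -3.53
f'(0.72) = -3.54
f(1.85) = -23.44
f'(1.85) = -36.91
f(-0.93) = -0.65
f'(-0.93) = -11.09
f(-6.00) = 907.64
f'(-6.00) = -452.34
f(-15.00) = 14004.53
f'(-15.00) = -2789.37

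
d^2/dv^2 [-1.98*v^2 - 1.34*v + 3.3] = -3.96000000000000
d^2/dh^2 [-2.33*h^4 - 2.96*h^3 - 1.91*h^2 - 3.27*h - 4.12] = -27.96*h^2 - 17.76*h - 3.82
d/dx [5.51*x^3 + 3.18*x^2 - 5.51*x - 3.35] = 16.53*x^2 + 6.36*x - 5.51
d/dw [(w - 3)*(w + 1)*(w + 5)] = 3*w^2 + 6*w - 13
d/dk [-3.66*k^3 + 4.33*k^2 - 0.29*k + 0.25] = -10.98*k^2 + 8.66*k - 0.29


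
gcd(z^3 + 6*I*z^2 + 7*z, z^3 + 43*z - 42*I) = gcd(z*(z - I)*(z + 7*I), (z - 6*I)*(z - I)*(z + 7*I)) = z^2 + 6*I*z + 7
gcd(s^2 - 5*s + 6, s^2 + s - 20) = 1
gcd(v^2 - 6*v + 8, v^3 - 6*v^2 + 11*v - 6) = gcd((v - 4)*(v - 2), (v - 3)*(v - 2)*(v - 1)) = v - 2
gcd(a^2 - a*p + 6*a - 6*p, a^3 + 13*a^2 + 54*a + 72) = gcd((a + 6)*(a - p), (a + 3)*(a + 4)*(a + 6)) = a + 6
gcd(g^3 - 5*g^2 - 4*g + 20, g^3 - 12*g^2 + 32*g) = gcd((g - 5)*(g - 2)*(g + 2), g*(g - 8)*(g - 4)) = 1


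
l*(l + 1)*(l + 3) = l^3 + 4*l^2 + 3*l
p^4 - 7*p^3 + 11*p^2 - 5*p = p*(p - 5)*(p - 1)^2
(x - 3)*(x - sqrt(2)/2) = x^2 - 3*x - sqrt(2)*x/2 + 3*sqrt(2)/2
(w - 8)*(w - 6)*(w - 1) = w^3 - 15*w^2 + 62*w - 48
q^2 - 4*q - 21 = (q - 7)*(q + 3)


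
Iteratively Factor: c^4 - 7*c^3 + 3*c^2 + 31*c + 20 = (c - 5)*(c^3 - 2*c^2 - 7*c - 4) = (c - 5)*(c + 1)*(c^2 - 3*c - 4) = (c - 5)*(c - 4)*(c + 1)*(c + 1)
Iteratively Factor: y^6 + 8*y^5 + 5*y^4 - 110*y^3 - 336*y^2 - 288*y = (y + 3)*(y^5 + 5*y^4 - 10*y^3 - 80*y^2 - 96*y) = (y + 3)^2*(y^4 + 2*y^3 - 16*y^2 - 32*y) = y*(y + 3)^2*(y^3 + 2*y^2 - 16*y - 32) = y*(y + 2)*(y + 3)^2*(y^2 - 16) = y*(y + 2)*(y + 3)^2*(y + 4)*(y - 4)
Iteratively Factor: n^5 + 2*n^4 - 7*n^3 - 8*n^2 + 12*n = (n + 3)*(n^4 - n^3 - 4*n^2 + 4*n) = (n + 2)*(n + 3)*(n^3 - 3*n^2 + 2*n) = n*(n + 2)*(n + 3)*(n^2 - 3*n + 2) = n*(n - 1)*(n + 2)*(n + 3)*(n - 2)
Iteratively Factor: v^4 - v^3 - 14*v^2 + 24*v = (v)*(v^3 - v^2 - 14*v + 24) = v*(v - 3)*(v^2 + 2*v - 8) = v*(v - 3)*(v + 4)*(v - 2)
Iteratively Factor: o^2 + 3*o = (o)*(o + 3)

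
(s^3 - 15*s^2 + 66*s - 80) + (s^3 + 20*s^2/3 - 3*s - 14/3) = 2*s^3 - 25*s^2/3 + 63*s - 254/3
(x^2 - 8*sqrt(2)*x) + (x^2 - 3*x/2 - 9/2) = 2*x^2 - 8*sqrt(2)*x - 3*x/2 - 9/2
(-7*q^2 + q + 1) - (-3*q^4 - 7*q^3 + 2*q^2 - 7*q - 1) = 3*q^4 + 7*q^3 - 9*q^2 + 8*q + 2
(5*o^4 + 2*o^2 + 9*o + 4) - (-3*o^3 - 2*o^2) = 5*o^4 + 3*o^3 + 4*o^2 + 9*o + 4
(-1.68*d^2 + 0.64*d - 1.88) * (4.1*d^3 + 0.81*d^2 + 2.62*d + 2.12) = -6.888*d^5 + 1.2632*d^4 - 11.5912*d^3 - 3.4076*d^2 - 3.5688*d - 3.9856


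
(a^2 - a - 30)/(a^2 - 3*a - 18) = (a + 5)/(a + 3)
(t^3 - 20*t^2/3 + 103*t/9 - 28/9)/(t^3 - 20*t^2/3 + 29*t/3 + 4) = (9*t^2 - 24*t + 7)/(3*(3*t^2 - 8*t - 3))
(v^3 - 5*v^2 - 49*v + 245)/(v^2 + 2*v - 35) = v - 7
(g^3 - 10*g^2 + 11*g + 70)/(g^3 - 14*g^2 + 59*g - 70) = (g + 2)/(g - 2)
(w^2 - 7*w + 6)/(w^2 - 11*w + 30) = (w - 1)/(w - 5)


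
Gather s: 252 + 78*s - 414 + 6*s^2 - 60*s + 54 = 6*s^2 + 18*s - 108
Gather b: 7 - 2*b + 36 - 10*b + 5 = 48 - 12*b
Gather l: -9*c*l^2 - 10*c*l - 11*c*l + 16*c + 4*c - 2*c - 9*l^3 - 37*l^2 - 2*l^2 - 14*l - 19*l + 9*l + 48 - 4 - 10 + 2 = 18*c - 9*l^3 + l^2*(-9*c - 39) + l*(-21*c - 24) + 36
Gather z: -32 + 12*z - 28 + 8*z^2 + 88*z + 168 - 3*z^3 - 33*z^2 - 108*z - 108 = -3*z^3 - 25*z^2 - 8*z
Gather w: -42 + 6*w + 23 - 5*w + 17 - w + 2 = 0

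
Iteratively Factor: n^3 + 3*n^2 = (n)*(n^2 + 3*n) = n*(n + 3)*(n)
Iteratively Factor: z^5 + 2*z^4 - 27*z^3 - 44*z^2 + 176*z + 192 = (z - 4)*(z^4 + 6*z^3 - 3*z^2 - 56*z - 48) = (z - 4)*(z - 3)*(z^3 + 9*z^2 + 24*z + 16) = (z - 4)*(z - 3)*(z + 1)*(z^2 + 8*z + 16) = (z - 4)*(z - 3)*(z + 1)*(z + 4)*(z + 4)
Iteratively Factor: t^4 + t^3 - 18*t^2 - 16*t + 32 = (t - 4)*(t^3 + 5*t^2 + 2*t - 8) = (t - 4)*(t - 1)*(t^2 + 6*t + 8) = (t - 4)*(t - 1)*(t + 2)*(t + 4)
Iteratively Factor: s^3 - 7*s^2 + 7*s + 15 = (s - 3)*(s^2 - 4*s - 5) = (s - 3)*(s + 1)*(s - 5)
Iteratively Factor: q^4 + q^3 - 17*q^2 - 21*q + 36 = (q - 4)*(q^3 + 5*q^2 + 3*q - 9) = (q - 4)*(q - 1)*(q^2 + 6*q + 9) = (q - 4)*(q - 1)*(q + 3)*(q + 3)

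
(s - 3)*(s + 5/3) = s^2 - 4*s/3 - 5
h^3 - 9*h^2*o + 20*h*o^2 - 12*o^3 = (h - 6*o)*(h - 2*o)*(h - o)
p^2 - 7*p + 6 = (p - 6)*(p - 1)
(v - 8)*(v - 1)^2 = v^3 - 10*v^2 + 17*v - 8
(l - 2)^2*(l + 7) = l^3 + 3*l^2 - 24*l + 28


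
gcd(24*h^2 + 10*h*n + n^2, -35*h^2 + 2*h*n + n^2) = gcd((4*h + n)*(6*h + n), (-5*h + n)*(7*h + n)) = 1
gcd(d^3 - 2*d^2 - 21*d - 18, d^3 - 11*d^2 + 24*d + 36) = d^2 - 5*d - 6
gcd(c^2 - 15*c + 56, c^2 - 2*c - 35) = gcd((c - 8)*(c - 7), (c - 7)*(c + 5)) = c - 7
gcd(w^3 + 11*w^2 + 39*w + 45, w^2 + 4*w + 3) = w + 3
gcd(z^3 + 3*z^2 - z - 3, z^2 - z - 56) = 1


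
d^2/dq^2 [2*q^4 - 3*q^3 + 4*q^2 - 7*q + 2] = 24*q^2 - 18*q + 8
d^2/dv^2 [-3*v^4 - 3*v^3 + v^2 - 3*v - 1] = -36*v^2 - 18*v + 2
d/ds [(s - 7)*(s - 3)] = 2*s - 10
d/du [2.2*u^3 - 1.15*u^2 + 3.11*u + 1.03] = 6.6*u^2 - 2.3*u + 3.11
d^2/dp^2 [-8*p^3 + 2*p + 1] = -48*p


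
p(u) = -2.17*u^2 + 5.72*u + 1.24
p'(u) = 5.72 - 4.34*u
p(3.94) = -9.91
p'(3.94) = -11.38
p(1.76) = 4.59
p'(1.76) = -1.92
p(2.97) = -0.91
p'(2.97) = -7.17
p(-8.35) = -197.82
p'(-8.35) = 41.96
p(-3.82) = -52.28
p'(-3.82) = 22.30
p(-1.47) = -11.86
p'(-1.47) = 12.10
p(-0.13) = 0.46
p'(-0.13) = 6.28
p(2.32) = 2.83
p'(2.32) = -4.35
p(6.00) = -42.56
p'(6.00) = -20.32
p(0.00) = 1.24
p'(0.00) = 5.72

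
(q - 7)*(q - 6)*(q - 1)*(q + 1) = q^4 - 13*q^3 + 41*q^2 + 13*q - 42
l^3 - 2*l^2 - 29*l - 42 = (l - 7)*(l + 2)*(l + 3)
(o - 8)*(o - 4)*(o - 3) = o^3 - 15*o^2 + 68*o - 96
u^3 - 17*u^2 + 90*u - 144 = (u - 8)*(u - 6)*(u - 3)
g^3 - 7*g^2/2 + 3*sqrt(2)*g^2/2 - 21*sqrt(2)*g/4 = g*(g - 7/2)*(g + 3*sqrt(2)/2)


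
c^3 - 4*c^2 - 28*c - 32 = (c - 8)*(c + 2)^2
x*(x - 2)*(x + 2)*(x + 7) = x^4 + 7*x^3 - 4*x^2 - 28*x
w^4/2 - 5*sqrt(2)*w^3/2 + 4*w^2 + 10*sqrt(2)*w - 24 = (w/2 + 1)*(w - 2)*(w - 3*sqrt(2))*(w - 2*sqrt(2))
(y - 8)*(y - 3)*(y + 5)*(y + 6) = y^4 - 67*y^2 - 66*y + 720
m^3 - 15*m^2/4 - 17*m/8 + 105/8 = (m - 3)*(m - 5/2)*(m + 7/4)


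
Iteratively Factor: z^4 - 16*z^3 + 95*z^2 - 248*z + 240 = (z - 4)*(z^3 - 12*z^2 + 47*z - 60) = (z - 4)*(z - 3)*(z^2 - 9*z + 20) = (z - 4)^2*(z - 3)*(z - 5)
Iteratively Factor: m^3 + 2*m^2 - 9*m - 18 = (m - 3)*(m^2 + 5*m + 6) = (m - 3)*(m + 3)*(m + 2)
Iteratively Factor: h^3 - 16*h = (h - 4)*(h^2 + 4*h) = (h - 4)*(h + 4)*(h)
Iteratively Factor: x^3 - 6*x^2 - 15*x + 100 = (x - 5)*(x^2 - x - 20) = (x - 5)*(x + 4)*(x - 5)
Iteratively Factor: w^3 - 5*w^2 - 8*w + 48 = (w - 4)*(w^2 - w - 12) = (w - 4)^2*(w + 3)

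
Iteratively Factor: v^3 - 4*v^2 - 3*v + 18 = (v - 3)*(v^2 - v - 6) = (v - 3)^2*(v + 2)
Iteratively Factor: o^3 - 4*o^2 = (o - 4)*(o^2) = o*(o - 4)*(o)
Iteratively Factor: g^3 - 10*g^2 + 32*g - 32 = (g - 4)*(g^2 - 6*g + 8) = (g - 4)^2*(g - 2)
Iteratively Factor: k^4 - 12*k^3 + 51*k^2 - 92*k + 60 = (k - 2)*(k^3 - 10*k^2 + 31*k - 30) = (k - 2)^2*(k^2 - 8*k + 15) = (k - 3)*(k - 2)^2*(k - 5)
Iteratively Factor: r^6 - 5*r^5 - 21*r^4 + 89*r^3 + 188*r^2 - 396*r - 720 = (r - 3)*(r^5 - 2*r^4 - 27*r^3 + 8*r^2 + 212*r + 240) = (r - 4)*(r - 3)*(r^4 + 2*r^3 - 19*r^2 - 68*r - 60) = (r - 4)*(r - 3)*(r + 2)*(r^3 - 19*r - 30) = (r - 4)*(r - 3)*(r + 2)^2*(r^2 - 2*r - 15) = (r - 5)*(r - 4)*(r - 3)*(r + 2)^2*(r + 3)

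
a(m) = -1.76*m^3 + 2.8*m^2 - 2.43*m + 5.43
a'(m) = -5.28*m^2 + 5.6*m - 2.43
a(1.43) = 2.53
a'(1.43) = -5.22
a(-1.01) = 12.55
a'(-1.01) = -13.47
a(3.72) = -55.46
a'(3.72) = -54.66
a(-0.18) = 5.97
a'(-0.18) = -3.61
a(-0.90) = 11.17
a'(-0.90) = -11.75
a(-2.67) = 65.38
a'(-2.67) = -55.02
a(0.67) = 4.53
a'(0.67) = -1.05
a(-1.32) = 17.56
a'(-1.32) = -19.02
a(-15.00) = 6611.88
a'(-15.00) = -1274.43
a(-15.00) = 6611.88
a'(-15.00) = -1274.43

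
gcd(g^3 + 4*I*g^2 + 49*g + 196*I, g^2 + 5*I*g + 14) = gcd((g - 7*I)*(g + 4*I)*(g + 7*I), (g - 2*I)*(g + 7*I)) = g + 7*I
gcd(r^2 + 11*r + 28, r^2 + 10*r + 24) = r + 4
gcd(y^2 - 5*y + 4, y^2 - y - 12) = y - 4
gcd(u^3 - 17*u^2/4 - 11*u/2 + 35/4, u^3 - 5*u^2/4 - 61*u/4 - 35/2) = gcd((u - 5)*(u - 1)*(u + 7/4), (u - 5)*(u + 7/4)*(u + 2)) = u^2 - 13*u/4 - 35/4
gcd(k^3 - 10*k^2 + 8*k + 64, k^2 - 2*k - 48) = k - 8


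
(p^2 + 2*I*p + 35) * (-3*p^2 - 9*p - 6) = -3*p^4 - 9*p^3 - 6*I*p^3 - 111*p^2 - 18*I*p^2 - 315*p - 12*I*p - 210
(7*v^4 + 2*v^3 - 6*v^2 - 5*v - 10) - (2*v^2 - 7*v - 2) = 7*v^4 + 2*v^3 - 8*v^2 + 2*v - 8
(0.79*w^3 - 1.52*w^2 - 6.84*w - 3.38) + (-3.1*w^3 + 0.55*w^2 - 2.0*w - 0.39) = -2.31*w^3 - 0.97*w^2 - 8.84*w - 3.77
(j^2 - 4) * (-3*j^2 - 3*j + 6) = -3*j^4 - 3*j^3 + 18*j^2 + 12*j - 24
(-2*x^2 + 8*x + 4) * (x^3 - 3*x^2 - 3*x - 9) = -2*x^5 + 14*x^4 - 14*x^3 - 18*x^2 - 84*x - 36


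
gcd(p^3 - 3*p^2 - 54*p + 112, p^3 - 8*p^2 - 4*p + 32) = p^2 - 10*p + 16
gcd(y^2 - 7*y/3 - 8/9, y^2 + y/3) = y + 1/3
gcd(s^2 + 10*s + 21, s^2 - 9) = s + 3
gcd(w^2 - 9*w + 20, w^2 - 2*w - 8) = w - 4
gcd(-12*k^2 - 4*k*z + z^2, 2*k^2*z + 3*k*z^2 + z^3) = 2*k + z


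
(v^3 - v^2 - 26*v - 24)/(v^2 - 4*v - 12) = (v^2 + 5*v + 4)/(v + 2)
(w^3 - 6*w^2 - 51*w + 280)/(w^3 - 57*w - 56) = (w - 5)/(w + 1)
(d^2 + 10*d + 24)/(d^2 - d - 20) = (d + 6)/(d - 5)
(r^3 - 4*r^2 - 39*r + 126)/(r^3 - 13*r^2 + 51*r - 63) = (r + 6)/(r - 3)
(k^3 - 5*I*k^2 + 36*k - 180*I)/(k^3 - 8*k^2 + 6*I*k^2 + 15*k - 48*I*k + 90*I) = (k^2 - 11*I*k - 30)/(k^2 - 8*k + 15)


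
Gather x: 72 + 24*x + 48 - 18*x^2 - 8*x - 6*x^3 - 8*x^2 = -6*x^3 - 26*x^2 + 16*x + 120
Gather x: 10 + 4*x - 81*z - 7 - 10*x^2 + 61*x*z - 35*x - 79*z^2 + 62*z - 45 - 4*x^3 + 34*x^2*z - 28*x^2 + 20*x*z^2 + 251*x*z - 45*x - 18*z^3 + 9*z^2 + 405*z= -4*x^3 + x^2*(34*z - 38) + x*(20*z^2 + 312*z - 76) - 18*z^3 - 70*z^2 + 386*z - 42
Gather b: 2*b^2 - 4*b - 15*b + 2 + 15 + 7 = 2*b^2 - 19*b + 24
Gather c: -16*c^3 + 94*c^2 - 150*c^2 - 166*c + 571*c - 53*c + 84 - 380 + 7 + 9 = -16*c^3 - 56*c^2 + 352*c - 280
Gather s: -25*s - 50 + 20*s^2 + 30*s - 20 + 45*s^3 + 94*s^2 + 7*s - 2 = 45*s^3 + 114*s^2 + 12*s - 72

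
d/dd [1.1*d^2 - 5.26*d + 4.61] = 2.2*d - 5.26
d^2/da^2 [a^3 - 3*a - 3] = 6*a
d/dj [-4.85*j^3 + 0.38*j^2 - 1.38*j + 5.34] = -14.55*j^2 + 0.76*j - 1.38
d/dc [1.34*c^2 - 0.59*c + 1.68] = 2.68*c - 0.59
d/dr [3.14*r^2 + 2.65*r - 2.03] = 6.28*r + 2.65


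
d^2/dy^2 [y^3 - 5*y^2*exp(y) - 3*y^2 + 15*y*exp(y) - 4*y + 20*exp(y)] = -5*y^2*exp(y) - 5*y*exp(y) + 6*y + 40*exp(y) - 6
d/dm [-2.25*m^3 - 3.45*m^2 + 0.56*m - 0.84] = -6.75*m^2 - 6.9*m + 0.56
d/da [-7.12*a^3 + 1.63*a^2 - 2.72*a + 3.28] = -21.36*a^2 + 3.26*a - 2.72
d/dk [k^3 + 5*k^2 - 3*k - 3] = 3*k^2 + 10*k - 3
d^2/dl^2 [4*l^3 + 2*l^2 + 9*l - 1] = 24*l + 4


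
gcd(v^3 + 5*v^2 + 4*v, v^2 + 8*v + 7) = v + 1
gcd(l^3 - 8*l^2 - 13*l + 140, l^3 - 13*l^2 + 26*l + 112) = l - 7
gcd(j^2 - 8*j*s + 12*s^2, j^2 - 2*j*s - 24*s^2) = -j + 6*s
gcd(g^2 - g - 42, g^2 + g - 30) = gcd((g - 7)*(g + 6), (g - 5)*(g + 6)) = g + 6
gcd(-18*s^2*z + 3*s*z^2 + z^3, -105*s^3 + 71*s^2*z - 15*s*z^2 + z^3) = -3*s + z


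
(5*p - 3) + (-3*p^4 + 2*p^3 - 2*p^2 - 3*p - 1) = -3*p^4 + 2*p^3 - 2*p^2 + 2*p - 4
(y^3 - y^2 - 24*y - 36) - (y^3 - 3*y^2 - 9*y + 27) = 2*y^2 - 15*y - 63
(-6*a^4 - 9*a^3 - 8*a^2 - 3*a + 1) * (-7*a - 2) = 42*a^5 + 75*a^4 + 74*a^3 + 37*a^2 - a - 2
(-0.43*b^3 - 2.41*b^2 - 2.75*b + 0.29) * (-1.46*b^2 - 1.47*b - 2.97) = 0.6278*b^5 + 4.1507*b^4 + 8.8348*b^3 + 10.7768*b^2 + 7.7412*b - 0.8613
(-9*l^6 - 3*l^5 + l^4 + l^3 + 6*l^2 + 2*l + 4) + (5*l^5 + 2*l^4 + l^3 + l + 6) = -9*l^6 + 2*l^5 + 3*l^4 + 2*l^3 + 6*l^2 + 3*l + 10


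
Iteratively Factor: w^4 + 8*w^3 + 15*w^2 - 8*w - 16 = (w + 1)*(w^3 + 7*w^2 + 8*w - 16) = (w - 1)*(w + 1)*(w^2 + 8*w + 16) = (w - 1)*(w + 1)*(w + 4)*(w + 4)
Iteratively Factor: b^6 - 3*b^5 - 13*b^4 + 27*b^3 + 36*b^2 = (b)*(b^5 - 3*b^4 - 13*b^3 + 27*b^2 + 36*b) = b*(b - 3)*(b^4 - 13*b^2 - 12*b) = b*(b - 4)*(b - 3)*(b^3 + 4*b^2 + 3*b) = b^2*(b - 4)*(b - 3)*(b^2 + 4*b + 3) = b^2*(b - 4)*(b - 3)*(b + 1)*(b + 3)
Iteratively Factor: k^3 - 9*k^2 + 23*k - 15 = (k - 3)*(k^2 - 6*k + 5) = (k - 5)*(k - 3)*(k - 1)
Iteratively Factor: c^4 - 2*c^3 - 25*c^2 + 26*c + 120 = (c - 3)*(c^3 + c^2 - 22*c - 40) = (c - 5)*(c - 3)*(c^2 + 6*c + 8) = (c - 5)*(c - 3)*(c + 4)*(c + 2)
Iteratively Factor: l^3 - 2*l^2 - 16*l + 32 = (l + 4)*(l^2 - 6*l + 8) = (l - 4)*(l + 4)*(l - 2)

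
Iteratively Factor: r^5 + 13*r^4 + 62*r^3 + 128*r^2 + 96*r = (r + 3)*(r^4 + 10*r^3 + 32*r^2 + 32*r) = (r + 3)*(r + 4)*(r^3 + 6*r^2 + 8*r) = r*(r + 3)*(r + 4)*(r^2 + 6*r + 8) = r*(r + 2)*(r + 3)*(r + 4)*(r + 4)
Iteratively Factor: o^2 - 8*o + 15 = (o - 3)*(o - 5)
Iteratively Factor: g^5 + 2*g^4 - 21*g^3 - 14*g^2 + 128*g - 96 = (g + 4)*(g^4 - 2*g^3 - 13*g^2 + 38*g - 24) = (g - 1)*(g + 4)*(g^3 - g^2 - 14*g + 24) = (g - 3)*(g - 1)*(g + 4)*(g^2 + 2*g - 8) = (g - 3)*(g - 2)*(g - 1)*(g + 4)*(g + 4)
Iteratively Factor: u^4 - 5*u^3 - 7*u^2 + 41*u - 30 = (u - 2)*(u^3 - 3*u^2 - 13*u + 15) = (u - 2)*(u - 1)*(u^2 - 2*u - 15) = (u - 2)*(u - 1)*(u + 3)*(u - 5)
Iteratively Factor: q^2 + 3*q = (q)*(q + 3)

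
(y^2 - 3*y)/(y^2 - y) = (y - 3)/(y - 1)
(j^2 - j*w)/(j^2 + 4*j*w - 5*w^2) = j/(j + 5*w)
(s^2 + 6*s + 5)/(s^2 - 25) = (s + 1)/(s - 5)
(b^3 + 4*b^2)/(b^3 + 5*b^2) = (b + 4)/(b + 5)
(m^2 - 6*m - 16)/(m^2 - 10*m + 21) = (m^2 - 6*m - 16)/(m^2 - 10*m + 21)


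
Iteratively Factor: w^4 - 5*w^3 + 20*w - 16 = (w - 1)*(w^3 - 4*w^2 - 4*w + 16) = (w - 4)*(w - 1)*(w^2 - 4) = (w - 4)*(w - 2)*(w - 1)*(w + 2)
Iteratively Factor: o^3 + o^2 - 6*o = (o)*(o^2 + o - 6) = o*(o + 3)*(o - 2)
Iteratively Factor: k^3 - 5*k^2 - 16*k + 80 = (k - 4)*(k^2 - k - 20) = (k - 5)*(k - 4)*(k + 4)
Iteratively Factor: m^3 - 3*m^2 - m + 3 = (m - 3)*(m^2 - 1) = (m - 3)*(m + 1)*(m - 1)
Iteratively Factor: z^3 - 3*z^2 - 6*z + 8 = (z - 4)*(z^2 + z - 2) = (z - 4)*(z + 2)*(z - 1)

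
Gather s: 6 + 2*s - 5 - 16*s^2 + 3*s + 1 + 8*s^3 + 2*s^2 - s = 8*s^3 - 14*s^2 + 4*s + 2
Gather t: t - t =0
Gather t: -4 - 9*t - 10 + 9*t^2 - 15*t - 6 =9*t^2 - 24*t - 20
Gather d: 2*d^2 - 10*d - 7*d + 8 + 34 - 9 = 2*d^2 - 17*d + 33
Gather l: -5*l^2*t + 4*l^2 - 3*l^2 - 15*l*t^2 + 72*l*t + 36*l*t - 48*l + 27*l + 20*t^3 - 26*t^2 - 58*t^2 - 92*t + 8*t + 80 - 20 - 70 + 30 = l^2*(1 - 5*t) + l*(-15*t^2 + 108*t - 21) + 20*t^3 - 84*t^2 - 84*t + 20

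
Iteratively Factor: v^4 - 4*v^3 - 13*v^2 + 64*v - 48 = (v - 1)*(v^3 - 3*v^2 - 16*v + 48) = (v - 4)*(v - 1)*(v^2 + v - 12) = (v - 4)*(v - 3)*(v - 1)*(v + 4)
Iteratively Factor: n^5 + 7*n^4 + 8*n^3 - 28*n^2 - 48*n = (n)*(n^4 + 7*n^3 + 8*n^2 - 28*n - 48) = n*(n + 3)*(n^3 + 4*n^2 - 4*n - 16) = n*(n - 2)*(n + 3)*(n^2 + 6*n + 8) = n*(n - 2)*(n + 3)*(n + 4)*(n + 2)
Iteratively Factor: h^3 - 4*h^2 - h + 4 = (h - 1)*(h^2 - 3*h - 4) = (h - 4)*(h - 1)*(h + 1)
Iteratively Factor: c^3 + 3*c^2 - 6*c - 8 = (c - 2)*(c^2 + 5*c + 4) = (c - 2)*(c + 1)*(c + 4)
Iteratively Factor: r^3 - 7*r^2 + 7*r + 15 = (r - 3)*(r^2 - 4*r - 5) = (r - 3)*(r + 1)*(r - 5)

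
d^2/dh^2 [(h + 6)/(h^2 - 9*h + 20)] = 2*(3*(1 - h)*(h^2 - 9*h + 20) + (h + 6)*(2*h - 9)^2)/(h^2 - 9*h + 20)^3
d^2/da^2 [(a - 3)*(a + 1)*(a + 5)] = 6*a + 6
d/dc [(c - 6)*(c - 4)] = 2*c - 10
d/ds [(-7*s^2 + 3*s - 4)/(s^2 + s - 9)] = (-10*s^2 + 134*s - 23)/(s^4 + 2*s^3 - 17*s^2 - 18*s + 81)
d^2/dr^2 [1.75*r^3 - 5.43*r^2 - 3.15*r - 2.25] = 10.5*r - 10.86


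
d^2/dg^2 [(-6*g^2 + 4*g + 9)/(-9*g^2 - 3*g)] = 6*(-6*g^3 - 27*g^2 - 9*g - 1)/(g^3*(27*g^3 + 27*g^2 + 9*g + 1))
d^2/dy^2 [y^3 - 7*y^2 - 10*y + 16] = 6*y - 14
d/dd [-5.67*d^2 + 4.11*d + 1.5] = 4.11 - 11.34*d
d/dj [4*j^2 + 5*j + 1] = 8*j + 5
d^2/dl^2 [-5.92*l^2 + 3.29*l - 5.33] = -11.8400000000000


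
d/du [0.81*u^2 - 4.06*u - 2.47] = 1.62*u - 4.06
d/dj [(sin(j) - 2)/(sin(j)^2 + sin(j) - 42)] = (4*sin(j) + cos(j)^2 - 41)*cos(j)/(sin(j)^2 + sin(j) - 42)^2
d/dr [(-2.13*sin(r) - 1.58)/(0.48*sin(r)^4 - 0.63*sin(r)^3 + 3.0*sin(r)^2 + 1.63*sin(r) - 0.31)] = (3.0672*sin(r)^4 + 0.349799999999999*sin(r)^3 + 3.4038*sin(r)^2 + 9.48*sin(r) + 3.2357)*cos(r)/(0.2304*sin(r)^8 - 0.6048*sin(r)^7 + 3.2769*sin(r)^6 - 2.2152*sin(r)^5 + 6.6486*sin(r)^4 + 10.1706*sin(r)^3 + 0.7969*sin(r)^2 - 1.0106*sin(r) + 0.0961)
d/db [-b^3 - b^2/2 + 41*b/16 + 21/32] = -3*b^2 - b + 41/16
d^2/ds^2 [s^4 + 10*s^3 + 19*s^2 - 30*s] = 12*s^2 + 60*s + 38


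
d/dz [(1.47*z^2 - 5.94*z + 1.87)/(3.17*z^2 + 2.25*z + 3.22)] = (22.1373*z^2 - 2.389*z - 23.3343)/(10.0489*z^4 + 14.265*z^3 + 25.4773*z^2 + 14.49*z + 10.3684)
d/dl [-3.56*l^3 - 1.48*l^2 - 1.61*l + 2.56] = -10.68*l^2 - 2.96*l - 1.61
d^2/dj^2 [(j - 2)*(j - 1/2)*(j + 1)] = 6*j - 3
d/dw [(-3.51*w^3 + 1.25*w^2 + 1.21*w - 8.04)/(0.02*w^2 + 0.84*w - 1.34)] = (-0.0702*w^4 - 5.8968*w^3 + 15.136*w^2 - 3.0284*w + 5.1322)/(0.0004*w^4 + 0.0336*w^3 + 0.652*w^2 - 2.2512*w + 1.7956)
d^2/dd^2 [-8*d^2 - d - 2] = -16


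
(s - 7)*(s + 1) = s^2 - 6*s - 7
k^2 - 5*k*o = k*(k - 5*o)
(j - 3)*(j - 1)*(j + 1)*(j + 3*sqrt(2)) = j^4 - 3*j^3 + 3*sqrt(2)*j^3 - 9*sqrt(2)*j^2 - j^2 - 3*sqrt(2)*j + 3*j + 9*sqrt(2)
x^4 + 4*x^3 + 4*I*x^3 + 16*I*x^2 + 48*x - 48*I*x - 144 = (x - 2)*(x + 6)*(x - 2*I)*(x + 6*I)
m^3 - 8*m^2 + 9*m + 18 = (m - 6)*(m - 3)*(m + 1)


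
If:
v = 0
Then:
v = 0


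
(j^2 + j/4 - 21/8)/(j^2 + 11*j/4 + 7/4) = (j - 3/2)/(j + 1)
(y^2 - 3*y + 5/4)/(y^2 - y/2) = (y - 5/2)/y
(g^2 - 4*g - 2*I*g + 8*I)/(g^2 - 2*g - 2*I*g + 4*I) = (g - 4)/(g - 2)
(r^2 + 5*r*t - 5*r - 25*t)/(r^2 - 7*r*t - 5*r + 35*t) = (r + 5*t)/(r - 7*t)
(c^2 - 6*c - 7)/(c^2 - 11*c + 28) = (c + 1)/(c - 4)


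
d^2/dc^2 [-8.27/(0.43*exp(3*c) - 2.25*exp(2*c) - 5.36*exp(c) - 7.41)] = (8.27*(-2.58*exp(2*c) + 9.0*exp(c) + 10.72)*(-1.29*exp(2*c) + 4.5*exp(c) + 5.36)*exp(c) + (32.0049*exp(2*c) - 74.43*exp(c) - 44.3272)*(-0.43*exp(3*c) + 2.25*exp(2*c) + 5.36*exp(c) + 7.41))*exp(c)/(-0.43*exp(3*c) + 2.25*exp(2*c) + 5.36*exp(c) + 7.41)^3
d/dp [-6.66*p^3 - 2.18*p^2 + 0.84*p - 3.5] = -19.98*p^2 - 4.36*p + 0.84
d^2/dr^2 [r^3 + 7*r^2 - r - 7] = 6*r + 14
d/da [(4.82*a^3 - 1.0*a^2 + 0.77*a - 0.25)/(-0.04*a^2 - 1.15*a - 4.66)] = (-0.1928*a^4 - 11.086*a^3 - 66.2028*a^2 + 9.3*a - 3.8757)/(0.0016*a^4 + 0.092*a^3 + 1.6953*a^2 + 10.718*a + 21.7156)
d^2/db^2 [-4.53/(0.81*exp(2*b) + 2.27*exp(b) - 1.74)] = (-4.53*(1.62*exp(b) + 2.27)*(3.24*exp(b) + 4.54)*exp(b) + (14.6772*exp(b) + 10.2831)*(0.81*exp(2*b) + 2.27*exp(b) - 1.74))*exp(b)/(0.81*exp(2*b) + 2.27*exp(b) - 1.74)^3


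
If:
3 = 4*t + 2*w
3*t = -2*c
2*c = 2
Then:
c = 1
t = -2/3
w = 17/6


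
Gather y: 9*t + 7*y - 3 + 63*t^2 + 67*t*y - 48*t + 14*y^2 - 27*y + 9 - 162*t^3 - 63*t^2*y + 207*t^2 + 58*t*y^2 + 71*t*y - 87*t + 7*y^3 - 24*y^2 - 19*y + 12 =-162*t^3 + 270*t^2 - 126*t + 7*y^3 + y^2*(58*t - 10) + y*(-63*t^2 + 138*t - 39) + 18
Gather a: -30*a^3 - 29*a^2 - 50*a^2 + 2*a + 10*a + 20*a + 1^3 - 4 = -30*a^3 - 79*a^2 + 32*a - 3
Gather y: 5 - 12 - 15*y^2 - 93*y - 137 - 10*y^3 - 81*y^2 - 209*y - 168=-10*y^3 - 96*y^2 - 302*y - 312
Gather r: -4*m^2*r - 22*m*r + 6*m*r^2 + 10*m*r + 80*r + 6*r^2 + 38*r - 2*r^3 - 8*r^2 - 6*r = -2*r^3 + r^2*(6*m - 2) + r*(-4*m^2 - 12*m + 112)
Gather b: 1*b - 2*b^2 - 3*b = -2*b^2 - 2*b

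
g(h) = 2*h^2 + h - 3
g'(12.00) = 49.00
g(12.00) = 297.00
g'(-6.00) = -23.00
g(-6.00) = 63.00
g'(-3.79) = -14.16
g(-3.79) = 21.94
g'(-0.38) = -0.52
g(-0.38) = -3.09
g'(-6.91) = -26.64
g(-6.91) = 85.59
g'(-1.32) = -4.28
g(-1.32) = -0.84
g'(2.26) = 10.04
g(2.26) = 9.48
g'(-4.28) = -16.12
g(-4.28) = 29.36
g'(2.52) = 11.08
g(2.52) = 12.22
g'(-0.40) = -0.60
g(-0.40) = -3.08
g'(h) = 4*h + 1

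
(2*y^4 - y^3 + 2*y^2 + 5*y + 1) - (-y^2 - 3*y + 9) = 2*y^4 - y^3 + 3*y^2 + 8*y - 8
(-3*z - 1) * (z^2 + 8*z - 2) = -3*z^3 - 25*z^2 - 2*z + 2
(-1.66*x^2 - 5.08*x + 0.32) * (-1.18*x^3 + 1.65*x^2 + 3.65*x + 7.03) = 1.9588*x^5 + 3.2554*x^4 - 14.8186*x^3 - 29.6838*x^2 - 34.5444*x + 2.2496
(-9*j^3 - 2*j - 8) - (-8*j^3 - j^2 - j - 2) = -j^3 + j^2 - j - 6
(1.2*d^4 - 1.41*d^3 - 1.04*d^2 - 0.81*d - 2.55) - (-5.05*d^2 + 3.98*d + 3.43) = 1.2*d^4 - 1.41*d^3 + 4.01*d^2 - 4.79*d - 5.98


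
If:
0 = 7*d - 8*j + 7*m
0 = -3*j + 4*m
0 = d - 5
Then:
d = 5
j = 140/11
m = 105/11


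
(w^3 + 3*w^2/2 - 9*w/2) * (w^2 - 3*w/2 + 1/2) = w^5 - 25*w^3/4 + 15*w^2/2 - 9*w/4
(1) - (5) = -4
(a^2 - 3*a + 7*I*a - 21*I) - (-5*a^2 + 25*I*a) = 6*a^2 - 3*a - 18*I*a - 21*I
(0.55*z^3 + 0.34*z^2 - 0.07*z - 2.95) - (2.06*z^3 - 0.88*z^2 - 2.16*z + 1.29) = -1.51*z^3 + 1.22*z^2 + 2.09*z - 4.24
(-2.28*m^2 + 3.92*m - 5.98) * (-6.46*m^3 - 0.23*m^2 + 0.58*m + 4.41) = 14.7288*m^5 - 24.7988*m^4 + 36.4068*m^3 - 6.4058*m^2 + 13.8188*m - 26.3718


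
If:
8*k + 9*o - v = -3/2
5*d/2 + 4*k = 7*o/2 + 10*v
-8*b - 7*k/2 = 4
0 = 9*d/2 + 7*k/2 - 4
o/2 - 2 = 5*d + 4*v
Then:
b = -15631/5704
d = -2206/713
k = 25558/4991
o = -956/217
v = 907/322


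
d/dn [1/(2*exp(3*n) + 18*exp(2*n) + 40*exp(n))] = (-3*exp(2*n) - 18*exp(n) - 20)*exp(-n)/(2*(exp(2*n) + 9*exp(n) + 20)^2)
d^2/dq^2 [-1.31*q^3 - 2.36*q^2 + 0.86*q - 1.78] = -7.86*q - 4.72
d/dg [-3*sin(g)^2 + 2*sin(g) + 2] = 2*(1 - 3*sin(g))*cos(g)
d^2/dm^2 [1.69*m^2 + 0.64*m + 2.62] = 3.38000000000000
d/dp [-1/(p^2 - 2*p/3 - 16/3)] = 6*(3*p - 1)/(-3*p^2 + 2*p + 16)^2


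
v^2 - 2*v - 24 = (v - 6)*(v + 4)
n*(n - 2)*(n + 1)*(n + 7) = n^4 + 6*n^3 - 9*n^2 - 14*n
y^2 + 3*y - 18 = (y - 3)*(y + 6)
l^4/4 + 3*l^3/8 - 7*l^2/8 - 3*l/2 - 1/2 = (l/2 + 1/4)*(l/2 + 1)*(l - 2)*(l + 1)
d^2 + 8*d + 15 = (d + 3)*(d + 5)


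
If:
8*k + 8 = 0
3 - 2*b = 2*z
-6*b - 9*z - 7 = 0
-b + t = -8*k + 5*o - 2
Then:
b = 41/6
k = -1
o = t/5 - 77/30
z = -16/3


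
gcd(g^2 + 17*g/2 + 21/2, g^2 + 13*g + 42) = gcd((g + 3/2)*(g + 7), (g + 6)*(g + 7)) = g + 7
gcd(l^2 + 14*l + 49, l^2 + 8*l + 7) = l + 7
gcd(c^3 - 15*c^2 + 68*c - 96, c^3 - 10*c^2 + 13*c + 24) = c^2 - 11*c + 24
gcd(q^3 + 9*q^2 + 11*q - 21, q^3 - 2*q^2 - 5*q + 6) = q - 1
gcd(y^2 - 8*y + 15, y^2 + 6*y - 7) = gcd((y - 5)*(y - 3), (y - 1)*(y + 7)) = 1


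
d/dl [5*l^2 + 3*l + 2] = 10*l + 3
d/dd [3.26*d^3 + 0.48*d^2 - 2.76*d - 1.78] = 9.78*d^2 + 0.96*d - 2.76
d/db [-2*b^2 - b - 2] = -4*b - 1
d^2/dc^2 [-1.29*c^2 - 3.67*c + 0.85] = -2.58000000000000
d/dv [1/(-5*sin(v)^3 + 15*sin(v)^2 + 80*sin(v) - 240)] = (3*sin(v)^2 - 6*sin(v) - 16)*cos(v)/(5*(sin(v)^3 - 3*sin(v)^2 - 16*sin(v) + 48)^2)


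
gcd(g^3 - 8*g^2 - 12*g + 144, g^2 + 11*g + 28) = g + 4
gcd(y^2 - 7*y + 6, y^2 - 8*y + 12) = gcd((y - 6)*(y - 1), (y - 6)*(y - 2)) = y - 6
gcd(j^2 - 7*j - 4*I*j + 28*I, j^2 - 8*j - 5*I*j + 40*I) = 1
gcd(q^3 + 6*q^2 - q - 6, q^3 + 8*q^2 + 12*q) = q + 6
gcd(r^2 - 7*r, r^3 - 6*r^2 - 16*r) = r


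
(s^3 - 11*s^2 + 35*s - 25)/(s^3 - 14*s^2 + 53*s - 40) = (s - 5)/(s - 8)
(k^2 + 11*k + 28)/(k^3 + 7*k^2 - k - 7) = (k + 4)/(k^2 - 1)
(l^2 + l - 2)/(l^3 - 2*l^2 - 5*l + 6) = 1/(l - 3)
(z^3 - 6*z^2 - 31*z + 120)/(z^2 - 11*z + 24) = z + 5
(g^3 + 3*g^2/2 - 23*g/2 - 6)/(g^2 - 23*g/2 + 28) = (2*g^3 + 3*g^2 - 23*g - 12)/(2*g^2 - 23*g + 56)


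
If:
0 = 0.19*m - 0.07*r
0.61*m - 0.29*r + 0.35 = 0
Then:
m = 1.98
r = 5.36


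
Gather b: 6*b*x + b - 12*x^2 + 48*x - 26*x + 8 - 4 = b*(6*x + 1) - 12*x^2 + 22*x + 4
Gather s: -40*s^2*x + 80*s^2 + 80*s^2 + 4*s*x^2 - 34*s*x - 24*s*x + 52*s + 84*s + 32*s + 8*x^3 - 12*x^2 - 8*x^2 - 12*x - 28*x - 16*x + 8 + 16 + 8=s^2*(160 - 40*x) + s*(4*x^2 - 58*x + 168) + 8*x^3 - 20*x^2 - 56*x + 32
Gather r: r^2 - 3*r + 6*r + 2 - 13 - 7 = r^2 + 3*r - 18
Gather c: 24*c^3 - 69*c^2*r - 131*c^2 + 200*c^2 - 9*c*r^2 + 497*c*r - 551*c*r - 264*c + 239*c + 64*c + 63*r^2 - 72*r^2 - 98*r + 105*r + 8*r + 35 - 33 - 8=24*c^3 + c^2*(69 - 69*r) + c*(-9*r^2 - 54*r + 39) - 9*r^2 + 15*r - 6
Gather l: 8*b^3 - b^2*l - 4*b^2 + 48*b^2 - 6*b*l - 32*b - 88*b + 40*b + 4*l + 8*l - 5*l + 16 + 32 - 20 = 8*b^3 + 44*b^2 - 80*b + l*(-b^2 - 6*b + 7) + 28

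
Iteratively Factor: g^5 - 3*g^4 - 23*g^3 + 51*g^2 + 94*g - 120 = (g - 5)*(g^4 + 2*g^3 - 13*g^2 - 14*g + 24) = (g - 5)*(g - 1)*(g^3 + 3*g^2 - 10*g - 24) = (g - 5)*(g - 1)*(g + 4)*(g^2 - g - 6) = (g - 5)*(g - 1)*(g + 2)*(g + 4)*(g - 3)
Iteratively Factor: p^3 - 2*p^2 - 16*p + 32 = (p + 4)*(p^2 - 6*p + 8) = (p - 4)*(p + 4)*(p - 2)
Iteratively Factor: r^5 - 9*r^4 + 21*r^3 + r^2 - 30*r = (r)*(r^4 - 9*r^3 + 21*r^2 + r - 30) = r*(r - 3)*(r^3 - 6*r^2 + 3*r + 10) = r*(r - 3)*(r + 1)*(r^2 - 7*r + 10) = r*(r - 5)*(r - 3)*(r + 1)*(r - 2)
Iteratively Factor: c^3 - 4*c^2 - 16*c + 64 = (c + 4)*(c^2 - 8*c + 16) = (c - 4)*(c + 4)*(c - 4)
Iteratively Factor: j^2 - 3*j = (j)*(j - 3)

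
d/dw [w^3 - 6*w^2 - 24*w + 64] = 3*w^2 - 12*w - 24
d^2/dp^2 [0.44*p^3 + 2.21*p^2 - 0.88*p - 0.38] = 2.64*p + 4.42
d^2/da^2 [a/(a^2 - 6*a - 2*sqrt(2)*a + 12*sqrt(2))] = 2*(4*a*(-a + sqrt(2) + 3)^2 + (-3*a + 2*sqrt(2) + 6)*(a^2 - 6*a - 2*sqrt(2)*a + 12*sqrt(2)))/(a^2 - 6*a - 2*sqrt(2)*a + 12*sqrt(2))^3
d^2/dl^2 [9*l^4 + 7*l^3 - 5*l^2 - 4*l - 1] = 108*l^2 + 42*l - 10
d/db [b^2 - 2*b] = 2*b - 2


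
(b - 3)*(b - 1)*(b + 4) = b^3 - 13*b + 12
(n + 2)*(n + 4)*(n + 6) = n^3 + 12*n^2 + 44*n + 48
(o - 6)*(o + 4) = o^2 - 2*o - 24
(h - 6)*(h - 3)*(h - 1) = h^3 - 10*h^2 + 27*h - 18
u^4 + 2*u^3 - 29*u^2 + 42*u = u*(u - 3)*(u - 2)*(u + 7)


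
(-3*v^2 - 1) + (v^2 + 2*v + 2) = -2*v^2 + 2*v + 1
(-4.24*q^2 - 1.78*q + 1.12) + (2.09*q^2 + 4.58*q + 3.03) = -2.15*q^2 + 2.8*q + 4.15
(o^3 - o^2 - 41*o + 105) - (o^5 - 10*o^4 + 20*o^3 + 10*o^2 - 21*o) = -o^5 + 10*o^4 - 19*o^3 - 11*o^2 - 20*o + 105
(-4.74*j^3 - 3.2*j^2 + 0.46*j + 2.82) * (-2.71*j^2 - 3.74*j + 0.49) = 12.8454*j^5 + 26.3996*j^4 + 8.3988*j^3 - 10.9306*j^2 - 10.3214*j + 1.3818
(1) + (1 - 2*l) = 2 - 2*l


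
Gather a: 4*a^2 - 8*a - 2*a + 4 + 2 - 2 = 4*a^2 - 10*a + 4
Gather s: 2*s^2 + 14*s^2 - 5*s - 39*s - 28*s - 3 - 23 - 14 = 16*s^2 - 72*s - 40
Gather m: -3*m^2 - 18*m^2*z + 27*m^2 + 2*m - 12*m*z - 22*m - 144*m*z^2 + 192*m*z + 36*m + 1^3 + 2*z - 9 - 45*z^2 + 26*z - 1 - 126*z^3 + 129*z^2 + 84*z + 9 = m^2*(24 - 18*z) + m*(-144*z^2 + 180*z + 16) - 126*z^3 + 84*z^2 + 112*z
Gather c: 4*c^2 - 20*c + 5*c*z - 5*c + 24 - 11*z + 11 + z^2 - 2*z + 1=4*c^2 + c*(5*z - 25) + z^2 - 13*z + 36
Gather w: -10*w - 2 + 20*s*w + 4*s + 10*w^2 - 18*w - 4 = 4*s + 10*w^2 + w*(20*s - 28) - 6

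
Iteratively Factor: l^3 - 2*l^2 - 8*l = (l - 4)*(l^2 + 2*l) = (l - 4)*(l + 2)*(l)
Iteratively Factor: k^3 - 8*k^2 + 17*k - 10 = (k - 1)*(k^2 - 7*k + 10) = (k - 2)*(k - 1)*(k - 5)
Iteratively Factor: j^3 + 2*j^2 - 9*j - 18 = (j + 2)*(j^2 - 9) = (j + 2)*(j + 3)*(j - 3)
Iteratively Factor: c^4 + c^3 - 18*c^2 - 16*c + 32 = (c + 4)*(c^3 - 3*c^2 - 6*c + 8) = (c + 2)*(c + 4)*(c^2 - 5*c + 4) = (c - 1)*(c + 2)*(c + 4)*(c - 4)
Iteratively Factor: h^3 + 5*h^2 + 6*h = (h + 3)*(h^2 + 2*h) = (h + 2)*(h + 3)*(h)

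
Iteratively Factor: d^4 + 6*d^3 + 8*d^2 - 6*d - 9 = (d + 1)*(d^3 + 5*d^2 + 3*d - 9) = (d - 1)*(d + 1)*(d^2 + 6*d + 9) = (d - 1)*(d + 1)*(d + 3)*(d + 3)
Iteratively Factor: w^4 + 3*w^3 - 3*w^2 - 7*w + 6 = (w + 2)*(w^3 + w^2 - 5*w + 3) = (w - 1)*(w + 2)*(w^2 + 2*w - 3) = (w - 1)^2*(w + 2)*(w + 3)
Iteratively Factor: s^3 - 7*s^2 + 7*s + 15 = (s - 5)*(s^2 - 2*s - 3) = (s - 5)*(s - 3)*(s + 1)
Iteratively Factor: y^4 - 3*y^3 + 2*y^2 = (y)*(y^3 - 3*y^2 + 2*y) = y^2*(y^2 - 3*y + 2) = y^2*(y - 2)*(y - 1)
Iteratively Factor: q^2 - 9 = (q - 3)*(q + 3)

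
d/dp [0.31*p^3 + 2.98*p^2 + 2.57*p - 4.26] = 0.93*p^2 + 5.96*p + 2.57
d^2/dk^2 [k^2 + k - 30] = 2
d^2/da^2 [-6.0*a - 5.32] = 0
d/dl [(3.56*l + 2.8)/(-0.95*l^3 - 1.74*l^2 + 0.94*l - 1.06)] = (6.764*l^3 + 14.1744*l^2 + 9.744*l - 6.4056)/(0.9025*l^6 + 3.306*l^5 + 1.2416*l^4 - 1.2572*l^3 + 4.5724*l^2 - 1.9928*l + 1.1236)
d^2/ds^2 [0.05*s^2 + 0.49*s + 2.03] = 0.100000000000000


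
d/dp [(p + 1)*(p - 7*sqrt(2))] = 2*p - 7*sqrt(2) + 1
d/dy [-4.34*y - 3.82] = -4.34000000000000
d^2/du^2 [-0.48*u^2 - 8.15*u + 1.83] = -0.960000000000000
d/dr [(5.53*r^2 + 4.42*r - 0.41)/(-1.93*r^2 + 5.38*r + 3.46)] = (38.282*r^2 + 36.685*r + 17.499)/(3.7249*r^4 - 20.7668*r^3 + 15.5888*r^2 + 37.2296*r + 11.9716)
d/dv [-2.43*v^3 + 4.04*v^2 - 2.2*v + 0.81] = -7.29*v^2 + 8.08*v - 2.2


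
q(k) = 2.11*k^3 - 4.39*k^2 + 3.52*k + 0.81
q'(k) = 6.33*k^2 - 8.78*k + 3.52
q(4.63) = 132.42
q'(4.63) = 98.56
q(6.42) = 400.79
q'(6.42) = 208.05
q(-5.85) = -592.44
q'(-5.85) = 271.51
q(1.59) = 3.79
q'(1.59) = 5.56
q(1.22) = 2.40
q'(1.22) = 2.23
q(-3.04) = -109.74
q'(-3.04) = 88.71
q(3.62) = 56.12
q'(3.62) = 54.69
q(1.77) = 4.99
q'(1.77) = 7.81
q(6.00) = 319.65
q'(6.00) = 178.72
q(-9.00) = -1924.65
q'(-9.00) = 595.27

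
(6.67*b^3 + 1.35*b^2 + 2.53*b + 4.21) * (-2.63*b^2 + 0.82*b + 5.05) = -17.5421*b^5 + 1.9189*b^4 + 28.1366*b^3 - 2.1802*b^2 + 16.2287*b + 21.2605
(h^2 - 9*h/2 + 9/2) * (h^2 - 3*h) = h^4 - 15*h^3/2 + 18*h^2 - 27*h/2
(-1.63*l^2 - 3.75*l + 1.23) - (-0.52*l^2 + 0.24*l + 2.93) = -1.11*l^2 - 3.99*l - 1.7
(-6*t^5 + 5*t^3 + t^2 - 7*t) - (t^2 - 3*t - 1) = -6*t^5 + 5*t^3 - 4*t + 1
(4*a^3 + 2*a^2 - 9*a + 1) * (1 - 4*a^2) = -16*a^5 - 8*a^4 + 40*a^3 - 2*a^2 - 9*a + 1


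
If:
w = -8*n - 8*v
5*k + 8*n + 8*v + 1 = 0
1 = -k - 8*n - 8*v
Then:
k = 0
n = -v - 1/8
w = 1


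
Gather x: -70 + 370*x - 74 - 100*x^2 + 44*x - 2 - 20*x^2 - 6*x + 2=-120*x^2 + 408*x - 144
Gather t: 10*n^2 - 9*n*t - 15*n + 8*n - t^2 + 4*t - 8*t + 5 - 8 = 10*n^2 - 7*n - t^2 + t*(-9*n - 4) - 3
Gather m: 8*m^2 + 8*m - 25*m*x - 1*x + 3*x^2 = 8*m^2 + m*(8 - 25*x) + 3*x^2 - x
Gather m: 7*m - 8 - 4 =7*m - 12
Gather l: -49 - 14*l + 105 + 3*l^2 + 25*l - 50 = 3*l^2 + 11*l + 6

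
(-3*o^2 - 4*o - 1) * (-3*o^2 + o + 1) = 9*o^4 + 9*o^3 - 4*o^2 - 5*o - 1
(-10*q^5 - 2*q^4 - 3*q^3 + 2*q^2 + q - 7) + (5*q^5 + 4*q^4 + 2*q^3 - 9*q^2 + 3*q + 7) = -5*q^5 + 2*q^4 - q^3 - 7*q^2 + 4*q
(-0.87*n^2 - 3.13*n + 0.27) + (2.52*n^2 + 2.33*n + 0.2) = 1.65*n^2 - 0.8*n + 0.47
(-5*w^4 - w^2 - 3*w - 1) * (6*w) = -30*w^5 - 6*w^3 - 18*w^2 - 6*w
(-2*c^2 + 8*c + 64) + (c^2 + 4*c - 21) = -c^2 + 12*c + 43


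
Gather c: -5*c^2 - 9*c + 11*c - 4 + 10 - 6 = -5*c^2 + 2*c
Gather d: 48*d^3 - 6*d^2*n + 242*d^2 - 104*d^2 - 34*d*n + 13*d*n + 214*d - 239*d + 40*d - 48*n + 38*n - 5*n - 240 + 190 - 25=48*d^3 + d^2*(138 - 6*n) + d*(15 - 21*n) - 15*n - 75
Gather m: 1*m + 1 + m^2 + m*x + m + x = m^2 + m*(x + 2) + x + 1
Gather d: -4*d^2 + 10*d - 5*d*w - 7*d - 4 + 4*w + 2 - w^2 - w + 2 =-4*d^2 + d*(3 - 5*w) - w^2 + 3*w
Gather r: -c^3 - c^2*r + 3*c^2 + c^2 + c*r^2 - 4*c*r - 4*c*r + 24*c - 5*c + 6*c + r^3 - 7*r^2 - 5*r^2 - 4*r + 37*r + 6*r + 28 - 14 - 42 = -c^3 + 4*c^2 + 25*c + r^3 + r^2*(c - 12) + r*(-c^2 - 8*c + 39) - 28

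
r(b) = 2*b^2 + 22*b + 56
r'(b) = 4*b + 22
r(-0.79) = 39.87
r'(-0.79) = 18.84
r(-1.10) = 34.22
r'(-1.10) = 17.60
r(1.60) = 96.32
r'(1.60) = 28.40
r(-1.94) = 20.85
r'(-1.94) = 14.24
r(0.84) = 75.89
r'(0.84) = 25.36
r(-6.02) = -3.96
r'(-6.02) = -2.08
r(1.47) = 92.66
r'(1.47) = 27.88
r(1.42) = 91.27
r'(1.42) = 27.68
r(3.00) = 140.00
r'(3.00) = 34.00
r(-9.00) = 20.00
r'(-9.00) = -14.00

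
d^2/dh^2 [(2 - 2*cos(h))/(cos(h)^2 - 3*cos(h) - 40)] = 2*(-9*sin(h)^4*cos(h) + sin(h)^4 - 285*sin(h)^2 - 6587*cos(h)/4 - 255*cos(3*h)/4 + cos(5*h)/2 - 54)/(sin(h)^2 + 3*cos(h) + 39)^3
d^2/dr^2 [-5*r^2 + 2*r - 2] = -10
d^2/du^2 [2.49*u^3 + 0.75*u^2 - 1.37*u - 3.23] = 14.94*u + 1.5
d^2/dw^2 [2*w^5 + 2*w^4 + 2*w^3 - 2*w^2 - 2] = 40*w^3 + 24*w^2 + 12*w - 4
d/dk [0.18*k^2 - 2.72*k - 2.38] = 0.36*k - 2.72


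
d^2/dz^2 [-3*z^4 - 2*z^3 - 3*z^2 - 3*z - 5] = -36*z^2 - 12*z - 6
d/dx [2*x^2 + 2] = 4*x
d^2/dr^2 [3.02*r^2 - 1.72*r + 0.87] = 6.04000000000000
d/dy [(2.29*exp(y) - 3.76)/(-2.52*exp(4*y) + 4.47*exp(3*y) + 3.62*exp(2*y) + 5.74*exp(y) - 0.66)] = (17.3124*exp(4*y) - 58.3734*exp(3*y) + 42.1318*exp(2*y) + 27.2224*exp(y) + 20.071)*exp(y)/(6.3504*exp(8*y) - 22.5288*exp(7*y) + 1.7361*exp(6*y) + 3.4332*exp(5*y) + 67.7464*exp(4*y) + 35.6572*exp(3*y) + 28.1692*exp(2*y) - 7.5768*exp(y) + 0.4356)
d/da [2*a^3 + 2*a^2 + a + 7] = 6*a^2 + 4*a + 1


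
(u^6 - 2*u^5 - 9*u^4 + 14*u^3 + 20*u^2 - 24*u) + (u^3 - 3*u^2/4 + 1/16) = u^6 - 2*u^5 - 9*u^4 + 15*u^3 + 77*u^2/4 - 24*u + 1/16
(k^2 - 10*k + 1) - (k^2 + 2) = -10*k - 1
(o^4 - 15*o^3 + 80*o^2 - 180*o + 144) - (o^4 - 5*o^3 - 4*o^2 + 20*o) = -10*o^3 + 84*o^2 - 200*o + 144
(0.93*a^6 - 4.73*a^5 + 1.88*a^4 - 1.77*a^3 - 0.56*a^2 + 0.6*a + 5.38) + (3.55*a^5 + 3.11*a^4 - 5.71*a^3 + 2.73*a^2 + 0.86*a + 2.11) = 0.93*a^6 - 1.18*a^5 + 4.99*a^4 - 7.48*a^3 + 2.17*a^2 + 1.46*a + 7.49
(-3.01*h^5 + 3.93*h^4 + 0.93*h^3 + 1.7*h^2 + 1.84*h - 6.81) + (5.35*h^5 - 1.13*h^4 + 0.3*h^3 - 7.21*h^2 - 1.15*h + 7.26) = 2.34*h^5 + 2.8*h^4 + 1.23*h^3 - 5.51*h^2 + 0.69*h + 0.45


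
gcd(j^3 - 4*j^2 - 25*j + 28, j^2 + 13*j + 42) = 1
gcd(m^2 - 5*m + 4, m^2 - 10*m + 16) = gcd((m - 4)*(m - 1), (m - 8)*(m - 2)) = 1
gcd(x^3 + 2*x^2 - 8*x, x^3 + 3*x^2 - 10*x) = x^2 - 2*x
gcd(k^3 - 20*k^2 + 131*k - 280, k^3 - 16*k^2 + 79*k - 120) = k^2 - 13*k + 40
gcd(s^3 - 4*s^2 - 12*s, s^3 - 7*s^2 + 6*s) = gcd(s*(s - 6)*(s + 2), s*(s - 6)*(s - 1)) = s^2 - 6*s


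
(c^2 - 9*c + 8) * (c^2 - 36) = c^4 - 9*c^3 - 28*c^2 + 324*c - 288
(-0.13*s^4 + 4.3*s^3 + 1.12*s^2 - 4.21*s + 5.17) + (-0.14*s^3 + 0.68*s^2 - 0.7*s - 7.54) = -0.13*s^4 + 4.16*s^3 + 1.8*s^2 - 4.91*s - 2.37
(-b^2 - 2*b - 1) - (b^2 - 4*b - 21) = -2*b^2 + 2*b + 20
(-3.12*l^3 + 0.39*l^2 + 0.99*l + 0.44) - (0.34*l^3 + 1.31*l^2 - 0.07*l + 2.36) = -3.46*l^3 - 0.92*l^2 + 1.06*l - 1.92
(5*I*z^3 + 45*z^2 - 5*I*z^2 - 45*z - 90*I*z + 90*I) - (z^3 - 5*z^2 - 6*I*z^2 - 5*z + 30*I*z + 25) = -z^3 + 5*I*z^3 + 50*z^2 + I*z^2 - 40*z - 120*I*z - 25 + 90*I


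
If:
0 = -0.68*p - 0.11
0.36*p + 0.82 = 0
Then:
No Solution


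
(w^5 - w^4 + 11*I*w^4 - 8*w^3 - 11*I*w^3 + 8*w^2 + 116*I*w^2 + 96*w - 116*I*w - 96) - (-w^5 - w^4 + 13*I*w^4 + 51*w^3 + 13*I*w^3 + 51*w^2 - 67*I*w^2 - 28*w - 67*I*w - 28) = 2*w^5 - 2*I*w^4 - 59*w^3 - 24*I*w^3 - 43*w^2 + 183*I*w^2 + 124*w - 49*I*w - 68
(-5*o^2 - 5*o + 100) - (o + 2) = -5*o^2 - 6*o + 98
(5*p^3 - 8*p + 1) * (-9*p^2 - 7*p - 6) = -45*p^5 - 35*p^4 + 42*p^3 + 47*p^2 + 41*p - 6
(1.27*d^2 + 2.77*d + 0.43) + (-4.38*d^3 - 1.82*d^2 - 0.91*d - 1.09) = -4.38*d^3 - 0.55*d^2 + 1.86*d - 0.66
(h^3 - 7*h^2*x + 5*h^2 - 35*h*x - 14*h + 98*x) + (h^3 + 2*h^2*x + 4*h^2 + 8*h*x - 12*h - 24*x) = 2*h^3 - 5*h^2*x + 9*h^2 - 27*h*x - 26*h + 74*x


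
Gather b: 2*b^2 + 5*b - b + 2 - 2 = 2*b^2 + 4*b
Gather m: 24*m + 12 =24*m + 12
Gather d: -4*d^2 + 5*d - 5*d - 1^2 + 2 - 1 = -4*d^2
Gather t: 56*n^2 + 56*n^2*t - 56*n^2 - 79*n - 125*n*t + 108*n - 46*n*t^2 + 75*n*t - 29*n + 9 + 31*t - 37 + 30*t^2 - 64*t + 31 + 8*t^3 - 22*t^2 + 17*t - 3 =8*t^3 + t^2*(8 - 46*n) + t*(56*n^2 - 50*n - 16)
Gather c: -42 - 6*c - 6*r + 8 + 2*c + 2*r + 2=-4*c - 4*r - 32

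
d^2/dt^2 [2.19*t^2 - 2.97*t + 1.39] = 4.38000000000000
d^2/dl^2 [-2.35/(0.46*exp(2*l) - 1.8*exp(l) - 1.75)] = (2.35*(0.92*exp(l) - 1.8)*(1.84*exp(l) - 3.6)*exp(l) + (4.324*exp(l) - 4.23)*(-0.46*exp(2*l) + 1.8*exp(l) + 1.75))*exp(l)/(-0.46*exp(2*l) + 1.8*exp(l) + 1.75)^3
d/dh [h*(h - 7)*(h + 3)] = 3*h^2 - 8*h - 21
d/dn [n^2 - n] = 2*n - 1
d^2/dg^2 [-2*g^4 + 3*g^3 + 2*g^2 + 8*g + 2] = -24*g^2 + 18*g + 4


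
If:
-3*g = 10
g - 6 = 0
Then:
No Solution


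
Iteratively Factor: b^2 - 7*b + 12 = (b - 3)*(b - 4)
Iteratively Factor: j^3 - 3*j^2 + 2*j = (j - 2)*(j^2 - j) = (j - 2)*(j - 1)*(j)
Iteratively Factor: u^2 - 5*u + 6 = (u - 2)*(u - 3)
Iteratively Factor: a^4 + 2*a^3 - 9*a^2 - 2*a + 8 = (a + 1)*(a^3 + a^2 - 10*a + 8) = (a + 1)*(a + 4)*(a^2 - 3*a + 2) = (a - 2)*(a + 1)*(a + 4)*(a - 1)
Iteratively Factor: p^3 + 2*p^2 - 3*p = (p)*(p^2 + 2*p - 3) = p*(p + 3)*(p - 1)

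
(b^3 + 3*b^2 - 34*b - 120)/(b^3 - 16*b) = (b^2 - b - 30)/(b*(b - 4))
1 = 1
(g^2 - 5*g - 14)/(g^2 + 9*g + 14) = (g - 7)/(g + 7)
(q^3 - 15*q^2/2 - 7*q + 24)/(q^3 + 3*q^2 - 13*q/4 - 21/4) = 2*(q^2 - 6*q - 16)/(2*q^2 + 9*q + 7)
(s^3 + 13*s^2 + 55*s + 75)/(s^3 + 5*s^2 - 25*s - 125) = (s + 3)/(s - 5)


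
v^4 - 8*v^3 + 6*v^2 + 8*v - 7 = (v - 7)*(v - 1)^2*(v + 1)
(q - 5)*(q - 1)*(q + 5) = q^3 - q^2 - 25*q + 25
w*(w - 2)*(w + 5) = w^3 + 3*w^2 - 10*w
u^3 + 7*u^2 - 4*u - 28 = (u - 2)*(u + 2)*(u + 7)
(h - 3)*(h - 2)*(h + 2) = h^3 - 3*h^2 - 4*h + 12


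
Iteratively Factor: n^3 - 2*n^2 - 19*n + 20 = (n - 1)*(n^2 - n - 20) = (n - 1)*(n + 4)*(n - 5)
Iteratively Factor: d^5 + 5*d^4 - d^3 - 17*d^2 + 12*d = (d)*(d^4 + 5*d^3 - d^2 - 17*d + 12) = d*(d - 1)*(d^3 + 6*d^2 + 5*d - 12) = d*(d - 1)*(d + 4)*(d^2 + 2*d - 3) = d*(d - 1)*(d + 3)*(d + 4)*(d - 1)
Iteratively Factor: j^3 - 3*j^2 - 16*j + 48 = (j + 4)*(j^2 - 7*j + 12) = (j - 3)*(j + 4)*(j - 4)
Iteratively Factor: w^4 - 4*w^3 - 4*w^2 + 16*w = (w - 4)*(w^3 - 4*w) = (w - 4)*(w + 2)*(w^2 - 2*w) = w*(w - 4)*(w + 2)*(w - 2)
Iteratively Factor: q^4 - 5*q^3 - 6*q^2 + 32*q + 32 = (q - 4)*(q^3 - q^2 - 10*q - 8) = (q - 4)^2*(q^2 + 3*q + 2) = (q - 4)^2*(q + 1)*(q + 2)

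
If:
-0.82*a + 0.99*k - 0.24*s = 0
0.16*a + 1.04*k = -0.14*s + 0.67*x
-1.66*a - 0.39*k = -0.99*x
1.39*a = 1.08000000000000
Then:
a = 0.78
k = 0.83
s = 0.76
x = 1.63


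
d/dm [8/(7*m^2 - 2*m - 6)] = 16*(1 - 7*m)/(-7*m^2 + 2*m + 6)^2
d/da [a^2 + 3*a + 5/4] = 2*a + 3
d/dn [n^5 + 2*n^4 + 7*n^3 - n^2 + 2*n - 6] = 5*n^4 + 8*n^3 + 21*n^2 - 2*n + 2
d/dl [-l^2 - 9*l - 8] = -2*l - 9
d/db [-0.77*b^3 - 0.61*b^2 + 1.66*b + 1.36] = -2.31*b^2 - 1.22*b + 1.66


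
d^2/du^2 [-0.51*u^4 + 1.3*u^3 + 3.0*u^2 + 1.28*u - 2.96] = -6.12*u^2 + 7.8*u + 6.0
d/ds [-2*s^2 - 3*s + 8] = -4*s - 3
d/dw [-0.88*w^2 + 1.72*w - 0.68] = 1.72 - 1.76*w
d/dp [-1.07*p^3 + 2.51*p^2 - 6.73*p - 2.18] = -3.21*p^2 + 5.02*p - 6.73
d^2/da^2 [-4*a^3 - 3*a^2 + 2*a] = -24*a - 6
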